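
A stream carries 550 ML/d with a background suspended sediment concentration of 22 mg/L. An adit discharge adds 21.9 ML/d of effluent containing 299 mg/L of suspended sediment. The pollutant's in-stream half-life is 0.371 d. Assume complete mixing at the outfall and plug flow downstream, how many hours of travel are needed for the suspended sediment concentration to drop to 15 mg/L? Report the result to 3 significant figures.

9.97 h

Mass balance: C = (550.0·22.00 + 21.90·299.0) / 571.9 = 18650/571.9 = 32.61 mg/L.
Half-life 0.371 d → k = ln 2 / 0.371 = 1.868 d⁻¹.
32.61·exp(−k·t) = 15 → t = ln(32.61/15)/k = 35910 s = 9.975 h.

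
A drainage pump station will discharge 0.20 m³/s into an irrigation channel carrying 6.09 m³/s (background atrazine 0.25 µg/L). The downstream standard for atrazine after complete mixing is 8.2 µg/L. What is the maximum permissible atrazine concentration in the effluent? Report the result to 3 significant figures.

At the limit, (Qr·Cr + Qe·Cₑ)/(Qr + Qe) = 8.2:
Cₑ = (6.290·8.2 − 6.090·0.2500) / 0.2000 = 250.3 µg/L.

250 µg/L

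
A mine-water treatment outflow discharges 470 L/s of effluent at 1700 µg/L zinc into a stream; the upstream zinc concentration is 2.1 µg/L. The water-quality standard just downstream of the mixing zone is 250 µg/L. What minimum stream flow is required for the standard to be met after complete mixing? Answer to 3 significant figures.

Set C_mix = 250: (Q·2.100 + 470.0·1700) / (Q + 470.0) = 250
→ Q = 470.0·(1700 − 250)/(250 − 2.100) = 2749 L/s.

2750 L/s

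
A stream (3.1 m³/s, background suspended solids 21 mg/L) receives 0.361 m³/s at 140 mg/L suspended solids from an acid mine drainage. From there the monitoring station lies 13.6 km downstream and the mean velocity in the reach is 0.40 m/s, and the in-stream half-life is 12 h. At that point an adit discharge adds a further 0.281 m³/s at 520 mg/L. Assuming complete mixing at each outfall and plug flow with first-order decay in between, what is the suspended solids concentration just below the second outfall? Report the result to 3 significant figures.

Mixed concentration C = ΣQC/ΣQ = (3.100·21.00 + 0.3610·140.0) / 3.461 = 115.6/3.461 = 33.41 mg/L; combined flow 3.461 m³/s.
Travel time t = 13.6·1000 / 0.40 = 34000 s = 9.444 h.
Half-life 12 h → k = ln 2 / 12 = 0.05776 h⁻¹ = 1.386 d⁻¹.
After decay, C = 33.41 × e^(−kt) = 33.41 × 0.5795 = 19.36 mg/L.
At the second outfall, C = (3.461·19.36 + 0.2810·520.0) / (3.461 + 0.2810) = 56.96 mg/L.

57.0 mg/L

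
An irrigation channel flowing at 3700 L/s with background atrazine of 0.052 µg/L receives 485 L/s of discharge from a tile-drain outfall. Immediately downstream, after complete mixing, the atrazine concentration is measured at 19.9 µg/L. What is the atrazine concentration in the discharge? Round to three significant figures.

Mass balance: 3700·0.05200 + 485.0·Cₑ = 4185·19.90
→ Cₑ = (4185·19.90 − 3700·0.05200) / 485.0 = 171.3 µg/L.

171 µg/L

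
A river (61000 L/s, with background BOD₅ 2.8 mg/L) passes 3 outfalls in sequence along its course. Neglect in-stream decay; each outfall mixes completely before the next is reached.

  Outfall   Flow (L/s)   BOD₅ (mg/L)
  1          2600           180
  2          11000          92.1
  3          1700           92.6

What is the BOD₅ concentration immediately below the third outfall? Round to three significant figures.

Outfall 1: combined Q = 63600 L/s; C = (61000·2.800 + 2600·180.0)/63600 = 10.04 mg/L.
Outfall 2: combined Q = 74600 L/s; C = (63600·10.04 + 11000·92.10)/74600 = 22.14 mg/L.
Outfall 3: combined Q = 76300 L/s; C = (74600·22.14 + 1700·92.60)/76300 = 23.71 mg/L.

23.7 mg/L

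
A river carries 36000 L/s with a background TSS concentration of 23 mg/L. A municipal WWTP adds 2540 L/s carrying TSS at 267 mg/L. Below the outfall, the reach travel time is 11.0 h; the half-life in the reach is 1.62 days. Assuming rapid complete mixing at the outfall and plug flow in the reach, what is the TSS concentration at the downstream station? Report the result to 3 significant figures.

Conservation of mass: C = (36000·23.00 + 2540·267.0) / 38540 = 1506000/38540 = 39.08 mg/L.
Half-life 1.62 d → k = ln 2 / 1.62 = 0.4279 d⁻¹.
Decay over the reach: 39.08·exp(−kt) = 39.08·0.8219 = 32.12 mg/L.

32.1 mg/L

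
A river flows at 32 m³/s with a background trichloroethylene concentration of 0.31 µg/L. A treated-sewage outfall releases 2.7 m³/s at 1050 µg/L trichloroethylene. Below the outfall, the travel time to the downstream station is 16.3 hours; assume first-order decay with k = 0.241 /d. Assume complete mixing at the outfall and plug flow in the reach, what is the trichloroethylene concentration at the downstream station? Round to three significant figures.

Flow-weighted average: C = (32.00·0.3100 + 2.700·1050) / 34.70 = 2845/34.70 = 81.99 µg/L.
After decay, C = 81.99 × e^(−kt) = 81.99 × 0.8490 = 69.61 µg/L.

69.6 µg/L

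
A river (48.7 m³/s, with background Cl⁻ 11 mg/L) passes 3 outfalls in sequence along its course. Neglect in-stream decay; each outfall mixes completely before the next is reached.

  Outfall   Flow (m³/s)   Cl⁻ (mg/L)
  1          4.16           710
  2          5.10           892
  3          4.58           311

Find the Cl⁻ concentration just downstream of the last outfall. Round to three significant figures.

151 mg/L

Outfall 1: combined Q = 52.86 m³/s; C = (48.70·11.00 + 4.160·710.0)/52.86 = 66.01 mg/L.
Outfall 2: combined Q = 57.96 m³/s; C = (52.86·66.01 + 5.100·892.0)/57.96 = 138.7 mg/L.
Outfall 3: combined Q = 62.54 m³/s; C = (57.96·138.7 + 4.580·311.0)/62.54 = 151.3 mg/L.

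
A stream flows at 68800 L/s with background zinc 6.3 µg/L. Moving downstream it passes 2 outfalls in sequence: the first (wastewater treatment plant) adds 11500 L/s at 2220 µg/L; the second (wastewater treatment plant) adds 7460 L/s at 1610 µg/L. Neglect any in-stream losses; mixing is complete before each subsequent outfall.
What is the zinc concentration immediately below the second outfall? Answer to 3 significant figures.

433 µg/L

Outfall 1: combined Q = 80300 L/s; C = (68800·6.300 + 11500·2220)/80300 = 323.3 µg/L.
Outfall 2: combined Q = 87760 L/s; C = (80300·323.3 + 7460·1610)/87760 = 432.7 µg/L.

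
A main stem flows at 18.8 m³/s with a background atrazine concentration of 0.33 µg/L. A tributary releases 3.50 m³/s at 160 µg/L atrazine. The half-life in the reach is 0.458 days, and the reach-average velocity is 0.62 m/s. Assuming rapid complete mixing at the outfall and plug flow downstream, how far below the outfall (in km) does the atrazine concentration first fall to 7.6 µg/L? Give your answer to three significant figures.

Mass balance: C = (18.80·0.3300 + 3.500·160.0) / 22.30 = 566.2/22.30 = 25.39 µg/L.
Half-life 0.458 d → k = ln 2 / 0.458 = 1.513 d⁻¹.
Set 25.39·exp(−k·t) = 7.6 → t = ln(25.39/7.6)/k = 68860 s = 19.13 h.
Distance = v·t = 0.62·68860 = 42690 m = 42.69 km.

42.7 km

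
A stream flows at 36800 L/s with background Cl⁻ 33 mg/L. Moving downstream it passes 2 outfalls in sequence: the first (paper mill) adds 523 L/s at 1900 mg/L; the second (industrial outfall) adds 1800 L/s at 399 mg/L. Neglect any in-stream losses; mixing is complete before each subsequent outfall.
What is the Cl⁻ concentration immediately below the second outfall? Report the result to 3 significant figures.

Below outfall 1: Q → 37320 L/s, C = (36800·33.00 + 523.0·1900)/37320 = 59.16 mg/L.
Below outfall 2: Q → 39120 L/s, C = (37320·59.16 + 1800·399.0)/39120 = 74.80 mg/L.

74.8 mg/L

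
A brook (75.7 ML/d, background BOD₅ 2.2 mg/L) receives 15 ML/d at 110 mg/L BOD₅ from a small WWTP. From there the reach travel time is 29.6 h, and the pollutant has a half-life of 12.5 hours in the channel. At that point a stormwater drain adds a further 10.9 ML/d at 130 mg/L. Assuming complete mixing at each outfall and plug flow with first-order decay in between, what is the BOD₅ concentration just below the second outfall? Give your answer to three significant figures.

Mixed concentration C = ΣQC/ΣQ = (75.70·2.200 + 15.00·110.0) / 90.70 = 1817/90.70 = 20.03 mg/L; combined flow 90.70 ML/d.
Half-life 12.5 h → k = ln 2 / 12.5 = 0.05545 h⁻¹ = 1.331 d⁻¹.
Applying C = C₀e^(−kt): 20.03 × 0.1937 = 3.880 mg/L.
At the second outfall, C = (90.70·3.880 + 10.90·130.0) / (90.70 + 10.90) = 17.41 mg/L.

17.4 mg/L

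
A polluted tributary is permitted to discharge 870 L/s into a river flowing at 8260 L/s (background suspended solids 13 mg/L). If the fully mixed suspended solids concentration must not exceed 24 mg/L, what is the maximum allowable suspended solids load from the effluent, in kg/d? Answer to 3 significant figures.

Mass balance at the limit: 8260·13.00 + 870.0·Cₑ = 9130·24 → Cₑ = 128.4 mg/L.
870.0 L/s = 0.8700 m³/s. Load = 0.8700 m³/s × 128.4 g/m³ × 86 400 s/d = 9654 kg/d.

9650 kg/d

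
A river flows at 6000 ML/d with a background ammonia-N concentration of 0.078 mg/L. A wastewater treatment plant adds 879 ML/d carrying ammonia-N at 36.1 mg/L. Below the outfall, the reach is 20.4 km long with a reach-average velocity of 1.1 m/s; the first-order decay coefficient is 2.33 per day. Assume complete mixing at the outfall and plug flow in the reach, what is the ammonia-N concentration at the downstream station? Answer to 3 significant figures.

2.84 mg/L

After mixing, C = (6000·0.07800 + 879.0·36.10) / 6879 = 32200/6879 = 4.681 mg/L.
Travel time t = 20.4·1000 / 1.1 = 18550 s = 5.152 h.
Decay over the reach: 4.681·exp(−kt) = 4.681·0.6065 = 2.839 mg/L.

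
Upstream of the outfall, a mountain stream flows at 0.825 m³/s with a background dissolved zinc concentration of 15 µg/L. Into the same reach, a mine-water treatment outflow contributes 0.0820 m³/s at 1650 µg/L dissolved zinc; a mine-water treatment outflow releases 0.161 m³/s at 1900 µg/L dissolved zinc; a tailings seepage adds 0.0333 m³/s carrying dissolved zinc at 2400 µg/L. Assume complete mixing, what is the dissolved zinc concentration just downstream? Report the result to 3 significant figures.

484 µg/L

Conservation of mass: C = (0.8250·15.00 + 0.08200·1650 + 0.1610·1900 + 0.03330·2400) / 1.101 = 533.5/1.101 = 484.4 µg/L.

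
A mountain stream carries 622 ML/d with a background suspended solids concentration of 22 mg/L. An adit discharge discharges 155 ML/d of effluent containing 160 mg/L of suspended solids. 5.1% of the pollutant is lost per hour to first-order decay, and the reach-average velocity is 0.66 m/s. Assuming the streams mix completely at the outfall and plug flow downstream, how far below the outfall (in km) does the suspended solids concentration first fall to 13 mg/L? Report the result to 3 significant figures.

60.7 km

Mass balance: C = (622.0·22.00 + 155.0·160.0) / 777.0 = 38480/777.0 = 49.53 mg/L.
5.1%/h lost → k = −ln(1 − 0.051) = 0.05235 h⁻¹.
Set 49.53·exp(−k·t) = 13 → t = ln(49.53/13)/k = 91990 s = 25.55 h.
Distance = v·t = 0.66·91990 = 60710 m = 60.71 km.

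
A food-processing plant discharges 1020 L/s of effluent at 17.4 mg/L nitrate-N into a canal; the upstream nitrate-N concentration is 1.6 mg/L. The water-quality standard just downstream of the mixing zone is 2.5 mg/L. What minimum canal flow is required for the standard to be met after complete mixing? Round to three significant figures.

Set C_mix = 2.5: (Q·1.600 + 1020·17.40) / (Q + 1020) = 2.5
→ Q = 1020·(17.40 − 2.5)/(2.5 − 1.600) = 16890 L/s.

16900 L/s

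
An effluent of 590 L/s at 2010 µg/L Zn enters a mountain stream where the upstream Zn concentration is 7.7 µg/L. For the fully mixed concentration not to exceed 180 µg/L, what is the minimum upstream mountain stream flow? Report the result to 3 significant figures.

6270 L/s

Set C_mix = 180: (Q·7.700 + 590.0·2010) / (Q + 590.0) = 180
→ Q = 590.0·(2010 − 180)/(180 − 7.700) = 6266 L/s.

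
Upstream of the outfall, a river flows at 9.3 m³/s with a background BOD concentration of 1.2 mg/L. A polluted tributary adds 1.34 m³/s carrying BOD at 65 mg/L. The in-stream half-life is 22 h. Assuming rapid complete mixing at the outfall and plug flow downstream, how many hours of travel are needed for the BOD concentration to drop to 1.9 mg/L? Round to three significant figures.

50.2 h

Flow-weighted average: C = (9.300·1.200 + 1.340·65.00) / 10.64 = 98.26/10.64 = 9.235 mg/L.
Half-life 22 h → k = ln 2 / 22 = 0.03151 h⁻¹ = 0.7562 d⁻¹.
9.235·exp(−k·t) = 1.9 → t = ln(9.235/1.9)/k = 180700 s = 50.18 h.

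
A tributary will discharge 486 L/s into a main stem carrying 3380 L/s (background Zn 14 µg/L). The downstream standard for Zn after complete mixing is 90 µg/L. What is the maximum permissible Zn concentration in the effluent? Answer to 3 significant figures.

619 µg/L

At the limit, (Qr·Cr + Qe·Cₑ)/(Qr + Qe) = 90:
Cₑ = (3866·90 − 3380·14.00) / 486.0 = 618.6 µg/L.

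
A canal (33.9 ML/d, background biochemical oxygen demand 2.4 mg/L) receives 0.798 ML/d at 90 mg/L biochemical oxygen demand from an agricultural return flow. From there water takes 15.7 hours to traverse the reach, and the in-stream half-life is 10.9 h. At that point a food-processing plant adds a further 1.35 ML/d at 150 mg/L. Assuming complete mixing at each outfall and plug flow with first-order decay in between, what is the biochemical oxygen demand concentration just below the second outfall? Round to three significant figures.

7.18 mg/L

After mixing, C = (33.90·2.400 + 0.7980·90.00) / 34.70 = 153.2/34.70 = 4.415 mg/L; combined flow 34.70 ML/d.
Half-life 10.9 h → k = ln 2 / 10.9 = 0.06359 h⁻¹ = 1.526 d⁻¹.
Applying C = C₀e^(−kt): 4.415 × 0.3685 = 1.627 mg/L.
At the second outfall, C = (34.70·1.627 + 1.350·150.0) / (34.70 + 1.350) = 7.183 mg/L.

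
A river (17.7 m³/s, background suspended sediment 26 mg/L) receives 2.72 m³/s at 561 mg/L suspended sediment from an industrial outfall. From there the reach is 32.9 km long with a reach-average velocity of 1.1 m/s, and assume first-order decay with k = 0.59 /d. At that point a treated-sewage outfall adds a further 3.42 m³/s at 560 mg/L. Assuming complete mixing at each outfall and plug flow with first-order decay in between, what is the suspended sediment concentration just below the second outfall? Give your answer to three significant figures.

Conservation of mass: C = (17.70·26.00 + 2.720·561.0) / 20.42 = 1986/20.42 = 97.26 mg/L; combined flow 20.42 m³/s.
Travel time t = 32.9·1000 / 1.1 = 29910 s = 8.308 h.
Applying C = C₀e^(−kt): 97.26 × 0.8153 = 79.30 mg/L.
Second outfall: C = (20.42·79.30 + 3.420·560.0)/23.84 = 148.3 mg/L.

148 mg/L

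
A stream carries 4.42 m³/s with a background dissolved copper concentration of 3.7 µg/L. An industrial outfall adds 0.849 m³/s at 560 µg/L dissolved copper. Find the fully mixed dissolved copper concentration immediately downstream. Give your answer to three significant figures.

93.3 µg/L

Conservation of mass: C = (4.420·3.700 + 0.8490·560.0) / 5.269 = 491.8/5.269 = 93.34 µg/L.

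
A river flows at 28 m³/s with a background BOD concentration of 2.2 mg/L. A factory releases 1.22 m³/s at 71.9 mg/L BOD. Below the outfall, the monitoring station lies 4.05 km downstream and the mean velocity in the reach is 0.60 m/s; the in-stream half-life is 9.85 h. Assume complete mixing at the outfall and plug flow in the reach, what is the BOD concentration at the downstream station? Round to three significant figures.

Flow-weighted average: C = (28.00·2.200 + 1.220·71.90) / 29.22 = 149.3/29.22 = 5.110 mg/L.
Travel time t = 4.05·1000 / 0.60 = 6750 s = 1.875 h.
Half-life 9.85 h → k = ln 2 / 9.85 = 0.07037 h⁻¹ = 1.689 d⁻¹.
Decay over the reach: 5.110·exp(−kt) = 5.110·0.8764 = 4.478 mg/L.

4.48 mg/L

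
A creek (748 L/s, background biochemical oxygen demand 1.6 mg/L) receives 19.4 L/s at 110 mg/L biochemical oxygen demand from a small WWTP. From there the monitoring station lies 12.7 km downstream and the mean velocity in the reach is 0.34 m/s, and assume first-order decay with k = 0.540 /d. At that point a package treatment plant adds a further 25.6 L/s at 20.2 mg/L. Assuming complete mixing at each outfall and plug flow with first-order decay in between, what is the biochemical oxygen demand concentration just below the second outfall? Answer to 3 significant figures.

3.98 mg/L

Mixed concentration C = ΣQC/ΣQ = (748.0·1.600 + 19.40·110.0) / 767.4 = 3331/767.4 = 4.340 mg/L; combined flow 767.4 L/s.
Travel time t = 12.7·1000 / 0.34 = 37350 s = 10.38 h.
Applying C = C₀e^(−kt): 4.340 × 0.7918 = 3.437 mg/L.
Second outfall: C = (767.4·3.437 + 25.60·20.20)/793.0 = 3.978 mg/L.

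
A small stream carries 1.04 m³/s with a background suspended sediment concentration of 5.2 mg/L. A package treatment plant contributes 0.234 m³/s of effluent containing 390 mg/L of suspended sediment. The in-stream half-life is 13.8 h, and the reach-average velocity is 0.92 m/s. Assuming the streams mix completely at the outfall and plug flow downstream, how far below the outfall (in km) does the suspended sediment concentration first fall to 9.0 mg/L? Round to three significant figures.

Mixed concentration C = ΣQC/ΣQ = (1.040·5.200 + 0.2340·390.0) / 1.274 = 96.67/1.274 = 75.88 mg/L.
Half-life 13.8 h → k = ln 2 / 13.8 = 0.05023 h⁻¹ = 1.205 d⁻¹.
Set 75.88·exp(−k·t) = 9.0 → t = ln(75.88/9.0)/k = 152800 s = 42.44 h.
Distance = v·t = 0.92·152800 = 140600 m = 140.6 km.

141 km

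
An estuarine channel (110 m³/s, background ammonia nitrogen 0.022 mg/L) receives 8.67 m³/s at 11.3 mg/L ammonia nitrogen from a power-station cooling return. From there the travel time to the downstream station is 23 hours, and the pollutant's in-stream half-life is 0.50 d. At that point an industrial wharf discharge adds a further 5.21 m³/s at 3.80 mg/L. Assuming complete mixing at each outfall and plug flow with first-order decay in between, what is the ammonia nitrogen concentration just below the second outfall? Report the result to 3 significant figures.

Conservation of mass: C = (110.0·0.02200 + 8.670·11.30) / 118.7 = 100.4/118.7 = 0.8460 mg/L; combined flow 118.7 m³/s.
Half-life 0.50 d → k = ln 2 / 0.50 = 1.386 d⁻¹.
After decay, C = 0.8460 × e^(−kt) = 0.8460 × 0.2649 = 0.2241 mg/L.
At the second outfall, C = (118.7·0.2241 + 5.210·3.800) / (118.7 + 5.210) = 0.3745 mg/L.

0.374 mg/L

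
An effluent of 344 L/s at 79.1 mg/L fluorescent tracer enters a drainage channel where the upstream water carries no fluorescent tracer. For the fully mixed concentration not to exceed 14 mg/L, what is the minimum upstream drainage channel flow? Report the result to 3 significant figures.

1600 L/s

Set C_mix = 14: (Q·0 + 344.0·79.10) / (Q + 344.0) = 14
→ Q = 344.0·(79.10 − 14)/(14 − 0) = 1600 L/s.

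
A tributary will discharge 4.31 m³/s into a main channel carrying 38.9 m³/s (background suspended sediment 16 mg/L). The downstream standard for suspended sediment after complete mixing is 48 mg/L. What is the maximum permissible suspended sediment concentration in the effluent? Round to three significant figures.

337 mg/L

At the limit, (Qr·Cr + Qe·Cₑ)/(Qr + Qe) = 48:
Cₑ = (43.21·48 − 38.90·16.00) / 4.310 = 336.8 mg/L.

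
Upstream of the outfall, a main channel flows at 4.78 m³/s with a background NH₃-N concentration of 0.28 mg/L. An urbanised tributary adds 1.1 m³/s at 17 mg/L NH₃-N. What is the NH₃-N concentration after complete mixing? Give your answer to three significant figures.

3.41 mg/L

Mixed concentration C = ΣQC/ΣQ = (4.780·0.2800 + 1.100·17.00) / 5.880 = 20.04/5.880 = 3.408 mg/L.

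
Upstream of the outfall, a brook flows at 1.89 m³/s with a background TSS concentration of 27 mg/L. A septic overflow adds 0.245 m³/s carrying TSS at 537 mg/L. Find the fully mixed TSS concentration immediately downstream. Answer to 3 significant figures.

Mixed concentration C = ΣQC/ΣQ = (1.890·27.00 + 0.2450·537.0) / 2.135 = 182.6/2.135 = 85.52 mg/L.

85.5 mg/L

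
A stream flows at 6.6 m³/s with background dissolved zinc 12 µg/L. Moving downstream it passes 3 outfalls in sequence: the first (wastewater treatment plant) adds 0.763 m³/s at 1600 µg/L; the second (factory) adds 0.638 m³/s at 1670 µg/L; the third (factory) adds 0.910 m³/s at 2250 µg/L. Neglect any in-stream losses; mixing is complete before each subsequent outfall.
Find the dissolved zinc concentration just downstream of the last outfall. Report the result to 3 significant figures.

495 µg/L

Outfall 1: combined Q = 7.363 m³/s; C = (6.600·12.00 + 0.7630·1600)/7.363 = 176.6 µg/L.
Outfall 2: combined Q = 8.001 m³/s; C = (7.363·176.6 + 0.6380·1670)/8.001 = 295.6 µg/L.
Outfall 3: combined Q = 8.911 m³/s; C = (8.001·295.6 + 0.9100·2250)/8.911 = 495.2 µg/L.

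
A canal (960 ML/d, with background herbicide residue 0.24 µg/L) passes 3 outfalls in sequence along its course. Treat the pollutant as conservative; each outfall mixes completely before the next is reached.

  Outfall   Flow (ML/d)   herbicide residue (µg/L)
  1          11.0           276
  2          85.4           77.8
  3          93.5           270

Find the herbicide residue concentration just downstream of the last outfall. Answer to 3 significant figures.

30.6 µg/L

Outfall 1: combined Q = 971.0 ML/d; C = (960.0·0.2400 + 11.00·276.0)/971.0 = 3.364 µg/L.
Outfall 2: combined Q = 1056 ML/d; C = (971.0·3.364 + 85.40·77.80)/1056 = 9.381 µg/L.
Outfall 3: combined Q = 1150 ML/d; C = (1056·9.381 + 93.50·270.0)/1150 = 30.57 µg/L.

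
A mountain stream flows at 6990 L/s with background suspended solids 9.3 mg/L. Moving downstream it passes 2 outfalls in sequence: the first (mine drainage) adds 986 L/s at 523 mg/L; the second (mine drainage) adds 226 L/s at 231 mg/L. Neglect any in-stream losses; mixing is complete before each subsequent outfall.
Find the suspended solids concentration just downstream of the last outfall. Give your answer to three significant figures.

77.2 mg/L

Outfall 1: combined Q = 7976 L/s; C = (6990·9.300 + 986.0·523.0)/7976 = 72.80 mg/L.
Outfall 2: combined Q = 8202 L/s; C = (7976·72.80 + 226.0·231.0)/8202 = 77.16 mg/L.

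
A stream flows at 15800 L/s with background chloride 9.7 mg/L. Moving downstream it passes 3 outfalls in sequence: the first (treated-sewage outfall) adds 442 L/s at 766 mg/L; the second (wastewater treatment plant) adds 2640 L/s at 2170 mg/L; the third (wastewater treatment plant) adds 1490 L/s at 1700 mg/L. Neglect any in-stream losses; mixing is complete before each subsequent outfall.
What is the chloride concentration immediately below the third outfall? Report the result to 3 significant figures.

Below outfall 1: Q → 16240 L/s, C = (15800·9.700 + 442.0·766.0)/16240 = 30.28 mg/L.
Below outfall 2: Q → 18880 L/s, C = (16240·30.28 + 2640·2170)/18880 = 329.4 mg/L.
Below outfall 3: Q → 20370 L/s, C = (18880·329.4 + 1490·1700)/20370 = 429.7 mg/L.

430 mg/L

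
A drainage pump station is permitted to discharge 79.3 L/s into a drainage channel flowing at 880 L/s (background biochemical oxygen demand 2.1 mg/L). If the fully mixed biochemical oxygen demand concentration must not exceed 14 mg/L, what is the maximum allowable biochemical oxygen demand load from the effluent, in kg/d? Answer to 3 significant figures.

Mass balance at the limit: 880.0·2.100 + 79.30·Cₑ = 959.3·14 → Cₑ = 146.1 mg/L.
79.30 L/s = 0.07930 m³/s. Load = 0.07930 m³/s × 146.1 g/m³ × 86 400 s/d = 1001 kg/d.

1000 kg/d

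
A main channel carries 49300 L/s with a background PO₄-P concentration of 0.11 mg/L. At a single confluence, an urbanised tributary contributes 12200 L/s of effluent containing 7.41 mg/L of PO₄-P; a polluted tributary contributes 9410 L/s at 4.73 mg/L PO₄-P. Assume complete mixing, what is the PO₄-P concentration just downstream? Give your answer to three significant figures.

1.98 mg/L

Flow-weighted average: C = (49300·0.1100 + 12200·7.410 + 9410·4.730) / 70910 = 140300/70910 = 1.979 mg/L.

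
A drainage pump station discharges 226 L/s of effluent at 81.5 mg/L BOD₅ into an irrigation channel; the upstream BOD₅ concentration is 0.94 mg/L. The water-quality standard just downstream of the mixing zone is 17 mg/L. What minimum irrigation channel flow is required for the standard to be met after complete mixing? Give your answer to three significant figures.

Set C_mix = 17: (Q·0.9400 + 226.0·81.50) / (Q + 226.0) = 17
→ Q = 226.0·(81.50 − 17)/(17 − 0.9400) = 907.7 L/s.

908 L/s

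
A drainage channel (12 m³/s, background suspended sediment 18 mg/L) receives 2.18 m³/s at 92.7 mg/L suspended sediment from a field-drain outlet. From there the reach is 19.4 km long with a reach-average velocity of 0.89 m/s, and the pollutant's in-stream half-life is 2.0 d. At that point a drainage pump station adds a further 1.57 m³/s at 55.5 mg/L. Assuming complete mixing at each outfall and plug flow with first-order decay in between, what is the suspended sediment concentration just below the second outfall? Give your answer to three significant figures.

29.9 mg/L

Mixed concentration C = ΣQC/ΣQ = (12.00·18.00 + 2.180·92.70) / 14.18 = 418.1/14.18 = 29.48 mg/L; combined flow 14.18 m³/s.
Travel time t = 19.4·1000 / 0.89 = 21800 s = 6.055 h.
Half-life 2.0 d → k = ln 2 / 2.0 = 0.3466 d⁻¹.
Decay over the reach: 29.48·exp(−kt) = 29.48·0.9163 = 27.02 mg/L.
At the second outfall, C = (14.18·27.02 + 1.570·55.50) / (14.18 + 1.570) = 29.86 mg/L.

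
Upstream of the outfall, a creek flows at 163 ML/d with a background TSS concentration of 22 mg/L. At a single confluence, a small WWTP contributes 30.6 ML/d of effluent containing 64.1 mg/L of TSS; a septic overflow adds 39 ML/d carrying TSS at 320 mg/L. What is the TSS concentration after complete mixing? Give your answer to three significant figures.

Flow-weighted average: C = (163.0·22.00 + 30.60·64.10 + 39.00·320.0) / 232.6 = 18030/232.6 = 77.50 mg/L.

77.5 mg/L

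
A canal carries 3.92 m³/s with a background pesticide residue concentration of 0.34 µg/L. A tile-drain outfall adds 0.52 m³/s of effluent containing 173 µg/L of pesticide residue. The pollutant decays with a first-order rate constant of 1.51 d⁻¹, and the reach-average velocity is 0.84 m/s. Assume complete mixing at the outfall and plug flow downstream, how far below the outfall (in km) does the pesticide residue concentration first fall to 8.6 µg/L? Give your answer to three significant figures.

Mixed concentration C = ΣQC/ΣQ = (3.920·0.3400 + 0.5200·173.0) / 4.440 = 91.29/4.440 = 20.56 µg/L.
Set 20.56·exp(−k·t) = 8.6 → t = ln(20.56/8.6)/k = 49870 s = 13.85 h.
Distance = v·t = 0.84·49870 = 41890 m = 41.89 km.

41.9 km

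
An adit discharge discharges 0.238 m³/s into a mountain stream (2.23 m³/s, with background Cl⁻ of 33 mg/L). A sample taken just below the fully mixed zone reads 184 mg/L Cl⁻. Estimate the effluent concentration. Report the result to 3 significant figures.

Mass balance: 2.230·33.00 + 0.2380·Cₑ = 2.468·184.0
→ Cₑ = (2.468·184.0 − 2.230·33.00) / 0.2380 = 1599 mg/L.

1600 mg/L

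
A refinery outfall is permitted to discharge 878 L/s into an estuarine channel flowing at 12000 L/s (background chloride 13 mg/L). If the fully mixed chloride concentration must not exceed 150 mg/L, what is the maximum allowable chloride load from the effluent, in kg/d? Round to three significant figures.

Mass balance at the limit: 12000·13.00 + 878.0·Cₑ = 12880·150 → Cₑ = 2022 mg/L.
878.0 L/s = 0.8780 m³/s. Load = 0.8780 m³/s × 2022 g/m³ × 86 400 s/d = 153400 kg/d.

153000 kg/d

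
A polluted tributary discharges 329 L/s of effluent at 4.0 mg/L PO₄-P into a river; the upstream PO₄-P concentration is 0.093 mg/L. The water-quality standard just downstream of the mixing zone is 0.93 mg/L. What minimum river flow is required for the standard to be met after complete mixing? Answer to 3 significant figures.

1210 L/s

Set C_mix = 0.93: (Q·0.09300 + 329.0·4.000) / (Q + 329.0) = 0.93
→ Q = 329.0·(4.000 − 0.93)/(0.93 − 0.09300) = 1207 L/s.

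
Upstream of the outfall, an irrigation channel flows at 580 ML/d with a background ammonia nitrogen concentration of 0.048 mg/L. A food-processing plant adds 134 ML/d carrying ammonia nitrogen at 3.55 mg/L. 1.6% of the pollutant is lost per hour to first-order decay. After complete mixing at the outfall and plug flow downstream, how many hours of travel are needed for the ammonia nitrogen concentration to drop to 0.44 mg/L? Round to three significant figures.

Mixed concentration C = ΣQC/ΣQ = (580.0·0.04800 + 134.0·3.550) / 714.0 = 503.5/714.0 = 0.7052 mg/L.
1.6%/h lost → k = −ln(1 − 0.016) = 0.01613 h⁻¹.
0.7052·exp(−k·t) = 0.44 → t = ln(0.7052/0.44)/k = 105300 s = 29.25 h.

29.2 h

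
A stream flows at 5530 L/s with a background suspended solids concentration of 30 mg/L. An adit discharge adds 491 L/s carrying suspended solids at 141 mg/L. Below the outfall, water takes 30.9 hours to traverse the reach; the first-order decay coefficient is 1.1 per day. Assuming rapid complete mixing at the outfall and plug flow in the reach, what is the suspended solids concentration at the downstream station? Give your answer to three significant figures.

Mass balance: C = (5530·30.00 + 491.0·141.0) / 6021 = 235100/6021 = 39.05 mg/L.
Decay over the reach: 39.05·exp(−kt) = 39.05·0.2426 = 9.475 mg/L.

9.47 mg/L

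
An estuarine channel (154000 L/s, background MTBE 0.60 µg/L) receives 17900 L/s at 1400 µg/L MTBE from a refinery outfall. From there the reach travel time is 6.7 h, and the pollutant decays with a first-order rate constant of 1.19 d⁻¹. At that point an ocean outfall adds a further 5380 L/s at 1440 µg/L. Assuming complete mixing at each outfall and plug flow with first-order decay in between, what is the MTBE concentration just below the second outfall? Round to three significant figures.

Mass balance: C = (154000·0.6000 + 17900·1400) / 171900 = 25150000/171900 = 146.3 µg/L; combined flow 171900 L/s.
After decay, C = 146.3 × e^(−kt) = 146.3 × 0.7173 = 105.0 µg/L.
At the second outfall, C = (171900·105.0 + 5380·1440) / (171900 + 5380) = 145.5 µg/L.

145 µg/L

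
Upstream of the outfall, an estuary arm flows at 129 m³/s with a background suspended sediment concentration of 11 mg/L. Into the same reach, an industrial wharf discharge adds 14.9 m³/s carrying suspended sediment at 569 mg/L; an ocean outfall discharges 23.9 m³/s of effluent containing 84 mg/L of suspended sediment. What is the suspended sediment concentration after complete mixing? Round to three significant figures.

70.9 mg/L

After mixing, C = (129.0·11.00 + 14.90·569.0 + 23.90·84.00) / 167.8 = 11900/167.8 = 70.95 mg/L.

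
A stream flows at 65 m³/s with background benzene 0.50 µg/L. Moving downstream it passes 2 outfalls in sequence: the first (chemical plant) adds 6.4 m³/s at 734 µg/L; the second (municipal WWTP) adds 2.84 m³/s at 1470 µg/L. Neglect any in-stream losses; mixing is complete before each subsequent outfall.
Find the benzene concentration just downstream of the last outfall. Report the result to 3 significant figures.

120 µg/L

Outfall 1: combined Q = 71.40 m³/s; C = (65.00·0.5000 + 6.400·734.0)/71.40 = 66.25 µg/L.
Outfall 2: combined Q = 74.24 m³/s; C = (71.40·66.25 + 2.840·1470)/74.24 = 119.9 µg/L.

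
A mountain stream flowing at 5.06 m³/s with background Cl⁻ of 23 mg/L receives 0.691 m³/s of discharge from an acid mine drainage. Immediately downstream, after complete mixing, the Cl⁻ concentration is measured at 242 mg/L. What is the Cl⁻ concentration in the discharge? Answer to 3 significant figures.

1850 mg/L

Mass balance: 5.060·23.00 + 0.6910·Cₑ = 5.751·242.0
→ Cₑ = (5.751·242.0 − 5.060·23.00) / 0.6910 = 1846 mg/L.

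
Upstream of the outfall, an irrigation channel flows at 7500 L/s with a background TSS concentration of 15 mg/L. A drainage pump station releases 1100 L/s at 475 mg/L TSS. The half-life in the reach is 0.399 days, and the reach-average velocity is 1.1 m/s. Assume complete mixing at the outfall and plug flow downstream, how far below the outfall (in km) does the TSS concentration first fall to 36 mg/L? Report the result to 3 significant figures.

39.3 km

Conservation of mass: C = (7500·15.00 + 1100·475.0) / 8600 = 635000/8600 = 73.84 mg/L.
Half-life 0.399 d → k = ln 2 / 0.399 = 1.737 d⁻¹.
Set 73.84·exp(−k·t) = 36 → t = ln(73.84/36)/k = 35730 s = 9.924 h.
Distance = v·t = 1.1·35730 = 39300 m = 39.30 km.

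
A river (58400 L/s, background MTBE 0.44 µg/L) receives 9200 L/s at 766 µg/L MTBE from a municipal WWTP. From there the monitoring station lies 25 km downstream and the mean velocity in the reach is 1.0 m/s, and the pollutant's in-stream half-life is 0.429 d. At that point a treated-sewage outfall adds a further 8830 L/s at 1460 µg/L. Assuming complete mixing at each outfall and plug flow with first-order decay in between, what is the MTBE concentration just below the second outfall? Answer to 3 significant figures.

227 µg/L

After mixing, C = (58400·0.4400 + 9200·766.0) / 67600 = 7073000/67600 = 104.6 µg/L; combined flow 67600 L/s.
Travel time t = 25·1000 / 1.0 = 25000 s = 6.944 h.
Half-life 0.429 d → k = ln 2 / 0.429 = 1.616 d⁻¹.
Applying C = C₀e^(−kt): 104.6 × 0.6266 = 65.56 µg/L.
Second outfall: C = (67600·65.56 + 8830·1460)/76430 = 226.7 µg/L.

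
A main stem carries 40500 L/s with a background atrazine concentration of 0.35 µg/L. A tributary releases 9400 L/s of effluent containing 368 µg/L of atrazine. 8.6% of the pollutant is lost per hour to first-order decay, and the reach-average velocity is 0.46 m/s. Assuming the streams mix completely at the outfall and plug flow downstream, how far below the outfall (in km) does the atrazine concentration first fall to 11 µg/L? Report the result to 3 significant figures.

Conservation of mass: C = (40500·0.3500 + 9400·368.0) / 49900 = 3473000/49900 = 69.61 µg/L.
8.6%/h lost → k = −ln(1 − 0.086) = 0.08992 h⁻¹.
Set 69.61·exp(−k·t) = 11 → t = ln(69.61/11)/k = 73860 s = 20.52 h.
Distance = v·t = 0.46·73860 = 33980 m = 33.98 km.

34.0 km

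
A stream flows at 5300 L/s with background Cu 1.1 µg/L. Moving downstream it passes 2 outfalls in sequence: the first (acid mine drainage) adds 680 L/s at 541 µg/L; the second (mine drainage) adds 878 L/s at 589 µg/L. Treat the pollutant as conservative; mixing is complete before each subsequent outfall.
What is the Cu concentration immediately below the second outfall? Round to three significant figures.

After outfall 1: Q = 5300 + 680.0 = 5980 L/s; C = (5300·1.100 + 680.0·541.0)/5980 = 62.49 µg/L.
After outfall 2: Q = 5980 + 878.0 = 6858 L/s; C = (5980·62.49 + 878.0·589.0)/6858 = 129.9 µg/L.

130 µg/L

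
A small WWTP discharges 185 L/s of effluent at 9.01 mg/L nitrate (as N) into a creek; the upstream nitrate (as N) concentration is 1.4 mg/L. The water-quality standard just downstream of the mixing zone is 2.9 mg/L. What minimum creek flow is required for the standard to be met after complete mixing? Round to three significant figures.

754 L/s

Set C_mix = 2.9: (Q·1.400 + 185.0·9.010) / (Q + 185.0) = 2.9
→ Q = 185.0·(9.010 − 2.9)/(2.9 − 1.400) = 753.6 L/s.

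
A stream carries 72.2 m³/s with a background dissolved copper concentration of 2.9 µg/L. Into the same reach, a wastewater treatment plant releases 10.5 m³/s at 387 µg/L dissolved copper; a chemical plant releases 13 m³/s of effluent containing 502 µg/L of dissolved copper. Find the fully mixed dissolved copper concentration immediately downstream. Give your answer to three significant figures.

113 µg/L

Flow-weighted average: C = (72.20·2.900 + 10.50·387.0 + 13.00·502.0) / 95.70 = 10800/95.70 = 112.8 µg/L.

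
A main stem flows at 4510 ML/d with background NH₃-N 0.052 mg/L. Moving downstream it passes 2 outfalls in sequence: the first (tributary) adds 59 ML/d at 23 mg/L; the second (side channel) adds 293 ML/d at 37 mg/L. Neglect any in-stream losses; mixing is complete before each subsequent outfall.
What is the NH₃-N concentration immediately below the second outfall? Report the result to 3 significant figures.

Outfall 1: combined Q = 4569 ML/d; C = (4510·0.05200 + 59.00·23.00)/4569 = 0.3483 mg/L.
Outfall 2: combined Q = 4862 ML/d; C = (4569·0.3483 + 293.0·37.00)/4862 = 2.557 mg/L.

2.56 mg/L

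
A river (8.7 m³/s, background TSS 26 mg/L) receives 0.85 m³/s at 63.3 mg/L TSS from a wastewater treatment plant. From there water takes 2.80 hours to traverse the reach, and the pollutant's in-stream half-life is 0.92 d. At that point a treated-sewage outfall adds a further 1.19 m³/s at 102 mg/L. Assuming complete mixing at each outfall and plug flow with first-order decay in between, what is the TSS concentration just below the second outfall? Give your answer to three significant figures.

After mixing, C = (8.700·26.00 + 0.8500·63.30) / 9.550 = 280.0/9.550 = 29.32 mg/L; combined flow 9.550 m³/s.
Half-life 0.92 d → k = ln 2 / 0.92 = 0.7534 d⁻¹.
After decay, C = 29.32 × e^(−kt) = 29.32 × 0.9159 = 26.85 mg/L.
At the second outfall, C = (9.550·26.85 + 1.190·102.0) / (9.550 + 1.190) = 35.18 mg/L.

35.2 mg/L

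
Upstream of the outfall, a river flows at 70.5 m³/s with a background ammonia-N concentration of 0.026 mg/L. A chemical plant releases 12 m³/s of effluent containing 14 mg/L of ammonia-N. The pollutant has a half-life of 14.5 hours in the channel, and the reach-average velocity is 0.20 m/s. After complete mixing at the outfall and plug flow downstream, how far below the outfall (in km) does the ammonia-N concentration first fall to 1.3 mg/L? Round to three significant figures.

After mixing, C = (70.50·0.02600 + 12.00·14.00) / 82.50 = 169.8/82.50 = 2.059 mg/L.
Half-life 14.5 h → k = ln 2 / 14.5 = 0.04780 h⁻¹ = 1.147 d⁻¹.
Set 2.059·exp(−k·t) = 1.3 → t = ln(2.059/1.3)/k = 34620 s = 9.616 h.
Distance = v·t = 0.20·34620 = 6923 m = 6.923 km.

6.92 km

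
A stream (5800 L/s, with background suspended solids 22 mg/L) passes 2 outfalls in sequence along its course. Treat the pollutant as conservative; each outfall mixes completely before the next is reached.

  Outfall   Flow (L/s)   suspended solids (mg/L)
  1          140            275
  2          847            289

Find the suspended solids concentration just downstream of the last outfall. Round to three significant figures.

Below outfall 1: Q → 5940 L/s, C = (5800·22.00 + 140.0·275.0)/5940 = 27.96 mg/L.
Below outfall 2: Q → 6787 L/s, C = (5940·27.96 + 847.0·289.0)/6787 = 60.54 mg/L.

60.5 mg/L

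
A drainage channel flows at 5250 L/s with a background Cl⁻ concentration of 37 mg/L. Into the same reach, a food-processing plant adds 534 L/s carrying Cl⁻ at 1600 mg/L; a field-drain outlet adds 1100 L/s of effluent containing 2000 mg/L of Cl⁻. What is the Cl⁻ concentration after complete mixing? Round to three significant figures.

Conservation of mass: C = (5250·37.00 + 534.0·1600 + 1100·2000) / 6884 = 3249000/6884 = 471.9 mg/L.

472 mg/L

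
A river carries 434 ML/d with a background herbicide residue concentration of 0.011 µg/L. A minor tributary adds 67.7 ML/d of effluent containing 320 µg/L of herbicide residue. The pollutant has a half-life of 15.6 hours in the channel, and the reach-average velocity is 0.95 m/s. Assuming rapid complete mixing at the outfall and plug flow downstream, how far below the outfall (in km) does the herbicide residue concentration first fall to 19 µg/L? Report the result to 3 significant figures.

63.2 km

Flow-weighted average: C = (434.0·0.01100 + 67.70·320.0) / 501.7 = 21670/501.7 = 43.19 µg/L.
Half-life 15.6 h → k = ln 2 / 15.6 = 0.04443 h⁻¹ = 1.066 d⁻¹.
Set 43.19·exp(−k·t) = 19 → t = ln(43.19/19)/k = 66530 s = 18.48 h.
Distance = v·t = 0.95·66530 = 63210 m = 63.21 km.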